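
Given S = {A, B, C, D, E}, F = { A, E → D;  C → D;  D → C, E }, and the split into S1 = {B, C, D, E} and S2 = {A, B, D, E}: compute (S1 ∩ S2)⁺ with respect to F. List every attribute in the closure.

S1 ∩ S2 = {B, D, E}.
D → C, E applies, adding C
Closure: {B, C, D, E}.

B, C, D, E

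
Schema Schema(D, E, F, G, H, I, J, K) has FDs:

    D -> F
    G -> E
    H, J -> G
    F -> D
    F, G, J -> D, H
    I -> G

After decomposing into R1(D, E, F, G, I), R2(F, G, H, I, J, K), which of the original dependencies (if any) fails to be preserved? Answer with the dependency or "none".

D → F lies within R1.
G → E lies within R1.
H, J → G lies within R2.
F → D lies within R1.
F, G, J → D, H: restricted closure across fragments reaches D, H.
I → G lies within R1.
Every dependency is enforceable on the fragments, so the decomposition is dependency-preserving.

none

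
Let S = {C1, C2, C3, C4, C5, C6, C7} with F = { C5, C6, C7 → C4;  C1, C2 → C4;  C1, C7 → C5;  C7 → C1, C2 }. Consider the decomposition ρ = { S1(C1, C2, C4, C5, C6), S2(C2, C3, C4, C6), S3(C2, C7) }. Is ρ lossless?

No

Chase test. Columns are C1, C2, C3, C4, C5, C6, C7; row i has aⱼ where attribute j ∈ Si, else bᵢⱼ.
Initial tableau (one row per fragment):
  row 1: a1 a2 b13 a4 a5 a6 b17
  row 2: b21 a2 a3 a4 b25 a6 b27
  row 3: b31 a2 b33 b34 b35 b36 a7
No row becomes fully distinguished — the join is lossy.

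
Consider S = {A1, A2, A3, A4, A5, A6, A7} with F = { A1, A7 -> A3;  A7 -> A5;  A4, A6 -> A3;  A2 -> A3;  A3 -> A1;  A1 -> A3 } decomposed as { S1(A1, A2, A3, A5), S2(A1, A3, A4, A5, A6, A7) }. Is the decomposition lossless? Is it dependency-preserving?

lossy but dependency-preserving

Lossless test: (A1, A3, A5)⁺ = {A1, A3, A5}, which is a superkey of neither fragment — lossy.
Dependency preservation: every FD's attributes lie within a single fragment, so each can be enforced locally — preserved.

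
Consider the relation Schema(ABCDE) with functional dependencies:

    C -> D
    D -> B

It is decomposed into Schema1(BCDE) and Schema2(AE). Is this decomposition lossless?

No

Common attributes: Schema1 ∩ Schema2 = {E}.
No dependency enlarges {E}, so (E)⁺ = {E}.
The closure contains neither all of Schema1 = {BCDE} nor all of Schema2 = {AE}, so the common attributes are not a superkey of either fragment. The join is lossy.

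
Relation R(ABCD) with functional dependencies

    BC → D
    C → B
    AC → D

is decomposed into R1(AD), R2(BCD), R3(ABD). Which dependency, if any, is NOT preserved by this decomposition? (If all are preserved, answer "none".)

BC → D lies within R2.
C → B lies within R2.
AC → D: restricted closure across fragments reaches D.
Every dependency is enforceable on the fragments, so the decomposition is dependency-preserving.

none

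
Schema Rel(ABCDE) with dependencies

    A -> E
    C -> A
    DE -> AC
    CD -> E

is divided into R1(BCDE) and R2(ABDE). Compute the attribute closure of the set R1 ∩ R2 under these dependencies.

ABCDE

R1 ∩ R2 = {BDE}.
DE → AC applies, adding AC
Closure: {ABCDE}.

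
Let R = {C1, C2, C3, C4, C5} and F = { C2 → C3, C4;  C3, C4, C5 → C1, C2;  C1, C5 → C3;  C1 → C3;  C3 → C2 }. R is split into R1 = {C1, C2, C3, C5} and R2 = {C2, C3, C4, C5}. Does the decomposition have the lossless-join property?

Common attributes: R1 ∩ R2 = {C2, C3, C5}.
Closure of {C2, C3, C5}: C2 → C3, C4 applies, adding C4; C3, C4, C5 → C1, C2 applies, adding C1. So (C2, C3, C5)⁺ = {C1, C2, C3, C4, C5}.
This closure contains every attribute of R1, so R1 ∩ R2 → R1. The join is lossless.

Yes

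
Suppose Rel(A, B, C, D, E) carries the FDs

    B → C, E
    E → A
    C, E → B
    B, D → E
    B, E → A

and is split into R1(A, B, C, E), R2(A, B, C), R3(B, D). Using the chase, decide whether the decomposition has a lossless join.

Chase test. Columns are A, B, C, D, E; row i has aⱼ where attribute j ∈ Ri, else bᵢⱼ.
Initial tableau (one row per fragment):
  row 1: a1 a2 a3 b14 a5
  row 2: a1 a2 a3 b24 b25
  row 3: b31 a2 b33 a4 b35
Rows 1 and 2 agree on B; apply B→C, E and equate their C, E entries.
Rows 1 and 3 agree on B; apply B→C, E and equate their C, E entries.
Rows 1 and 3 agree on E; apply E→A and equate their A entries.
Row 3 is now all distinguished symbols — the join is lossless.

Yes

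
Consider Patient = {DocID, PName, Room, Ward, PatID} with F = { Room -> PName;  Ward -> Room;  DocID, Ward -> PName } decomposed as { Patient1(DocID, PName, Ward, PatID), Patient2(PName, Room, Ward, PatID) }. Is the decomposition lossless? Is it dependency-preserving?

Lossless test: (PName, Ward, PatID)⁺ = {PName, Room, Ward, PatID}, which contains all of one fragment — lossless.
Dependency preservation: every FD's attributes lie within a single fragment, so each can be enforced locally — preserved.

lossless and dependency-preserving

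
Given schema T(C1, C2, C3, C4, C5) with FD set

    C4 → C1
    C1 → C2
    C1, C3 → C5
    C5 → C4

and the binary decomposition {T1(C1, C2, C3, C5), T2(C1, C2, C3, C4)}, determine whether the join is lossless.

Yes

Common attributes: T1 ∩ T2 = {C1, C2, C3}.
Closure of {C1, C2, C3}: C1, C3 → C5 applies, adding C5; C5 → C4 applies, adding C4. So (C1, C2, C3)⁺ = {C1, C2, C3, C4, C5}.
This closure contains every attribute of T1, so T1 ∩ T2 → T1. The join is lossless.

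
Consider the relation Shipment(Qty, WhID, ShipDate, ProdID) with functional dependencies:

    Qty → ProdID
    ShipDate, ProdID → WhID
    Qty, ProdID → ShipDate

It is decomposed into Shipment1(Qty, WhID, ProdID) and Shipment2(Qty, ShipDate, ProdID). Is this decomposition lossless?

Yes

Common attributes: Shipment1 ∩ Shipment2 = {Qty, ProdID}.
Closure of {Qty, ProdID}: Qty, ProdID → ShipDate applies, adding ShipDate; ShipDate, ProdID → WhID applies, adding WhID. So (Qty, ProdID)⁺ = {Qty, WhID, ShipDate, ProdID}.
This closure contains every attribute of Shipment1, so Shipment1 ∩ Shipment2 → Shipment1. The join is lossless.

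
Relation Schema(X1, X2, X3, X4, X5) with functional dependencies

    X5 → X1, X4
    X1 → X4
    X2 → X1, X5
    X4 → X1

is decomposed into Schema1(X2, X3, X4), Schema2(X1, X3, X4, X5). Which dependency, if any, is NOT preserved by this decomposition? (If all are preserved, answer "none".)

Check X2 → X1, X5: no single fragment contains all of {X1, X2, X5}, and the restricted closure of {X2} across the fragments never reaches {X1, X5}.
X5 → X1, X4 is preserved.
X1 → X4 is preserved.
X4 → X1 is preserved.

X2 → X1, X5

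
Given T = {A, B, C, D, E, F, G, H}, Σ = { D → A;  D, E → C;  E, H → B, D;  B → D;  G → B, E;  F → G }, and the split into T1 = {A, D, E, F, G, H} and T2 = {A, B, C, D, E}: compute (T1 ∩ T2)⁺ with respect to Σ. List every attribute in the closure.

T1 ∩ T2 = {A, D, E}.
D, E → C applies, adding C
Closure: {A, C, D, E}.

A, C, D, E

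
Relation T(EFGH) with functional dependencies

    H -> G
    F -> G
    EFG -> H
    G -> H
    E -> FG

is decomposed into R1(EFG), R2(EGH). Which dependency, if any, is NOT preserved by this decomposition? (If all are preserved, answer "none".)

H → G lies within R2.
F → G lies within R1.
EFG → H: restricted closure across fragments reaches H.
G → H lies within R2.
E → FG lies within R1.
Every dependency is enforceable on the fragments, so the decomposition is dependency-preserving.

none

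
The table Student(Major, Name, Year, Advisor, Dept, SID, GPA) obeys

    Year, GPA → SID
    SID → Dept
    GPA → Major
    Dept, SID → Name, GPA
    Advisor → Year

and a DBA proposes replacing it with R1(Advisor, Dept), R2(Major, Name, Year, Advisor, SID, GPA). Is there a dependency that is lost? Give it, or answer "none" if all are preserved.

SID → Dept

Check SID → Dept: no single fragment contains all of {Dept, SID}, and the restricted closure of {SID} across the fragments never reaches {Dept}.
Year, GPA → SID is preserved.
GPA → Major is preserved.
Dept, SID → Name, GPA is preserved.
Advisor → Year is preserved.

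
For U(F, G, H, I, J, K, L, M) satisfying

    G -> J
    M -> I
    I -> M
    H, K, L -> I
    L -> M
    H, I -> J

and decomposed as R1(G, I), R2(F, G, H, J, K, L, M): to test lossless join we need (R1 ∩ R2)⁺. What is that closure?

R1 ∩ R2 = {G}.
G → J applies, adding J
Closure: {G, J}.

G, J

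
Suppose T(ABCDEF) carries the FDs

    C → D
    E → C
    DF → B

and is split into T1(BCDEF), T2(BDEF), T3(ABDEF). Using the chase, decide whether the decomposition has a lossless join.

Yes

Chase test. Columns are ABCDEF; row i has aⱼ where attribute j ∈ Ti, else bᵢⱼ.
Initial tableau (one row per fragment):
  row 1: b11 a2 a3 a4 a5 a6
  row 2: b21 a2 b23 a4 a5 a6
  row 3: a1 a2 b33 a4 a5 a6
Rows 1 and 2 agree on E; apply E→C and equate their C entries.
Rows 1 and 3 agree on E; apply E→C and equate their C entries.
Row 3 is now all distinguished symbols — the join is lossless.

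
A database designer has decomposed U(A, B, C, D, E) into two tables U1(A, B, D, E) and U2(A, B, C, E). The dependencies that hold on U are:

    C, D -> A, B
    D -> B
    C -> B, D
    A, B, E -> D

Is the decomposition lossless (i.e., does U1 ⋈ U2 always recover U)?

Yes

Common attributes: U1 ∩ U2 = {A, B, E}.
Closure of {A, B, E}: A, B, E → D applies, adding D. So (A, B, E)⁺ = {A, B, D, E}.
This closure contains every attribute of U1, so U1 ∩ U2 → U1. The join is lossless.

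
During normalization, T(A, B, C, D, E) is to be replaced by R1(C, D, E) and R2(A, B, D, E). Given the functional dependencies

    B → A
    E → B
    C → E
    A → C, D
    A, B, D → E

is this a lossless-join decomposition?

Yes

Common attributes: R1 ∩ R2 = {D, E}.
Closure of {D, E}: E → B applies, adding B; B → A applies, adding A; A → C, D applies, adding C. So (D, E)⁺ = {A, B, C, D, E}.
This closure contains every attribute of R1, so R1 ∩ R2 → R1. The join is lossless.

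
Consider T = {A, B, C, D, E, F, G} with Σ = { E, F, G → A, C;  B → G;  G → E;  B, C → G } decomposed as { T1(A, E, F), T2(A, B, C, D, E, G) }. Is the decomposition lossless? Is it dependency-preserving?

lossy and not dependency-preserving

Lossless test: (A, E)⁺ = {A, E}, which is a superkey of neither fragment — lossy.
Dependency preservation: the restricted closure of {E, F, G} across the fragments never reaches {A, C}, so E, F, G → A, C cannot be enforced without a join — not preserved.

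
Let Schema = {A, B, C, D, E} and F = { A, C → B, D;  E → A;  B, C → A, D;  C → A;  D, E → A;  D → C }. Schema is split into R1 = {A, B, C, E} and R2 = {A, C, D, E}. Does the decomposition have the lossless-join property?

Yes

Common attributes: R1 ∩ R2 = {A, C, E}.
Closure of {A, C, E}: A, C → B, D applies, adding B, D. So (A, C, E)⁺ = {A, B, C, D, E}.
This closure contains every attribute of R1, so R1 ∩ R2 → R1. The join is lossless.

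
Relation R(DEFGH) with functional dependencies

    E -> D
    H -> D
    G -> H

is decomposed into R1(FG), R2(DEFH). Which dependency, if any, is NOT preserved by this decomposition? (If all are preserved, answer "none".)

Check G → H: no single fragment contains all of {GH}, and the restricted closure of {G} across the fragments never reaches {H}.
E → D is preserved.
H → D is preserved.

G -> H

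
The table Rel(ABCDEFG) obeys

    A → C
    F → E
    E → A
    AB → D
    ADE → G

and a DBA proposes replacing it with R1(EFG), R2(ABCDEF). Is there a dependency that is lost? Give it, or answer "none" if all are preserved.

ADE → G

Check ADE → G: no single fragment contains all of {ADEG}, and the restricted closure of {ADE} across the fragments never reaches {G}.
A → C is preserved.
F → E is preserved.
E → A is preserved.
AB → D is preserved.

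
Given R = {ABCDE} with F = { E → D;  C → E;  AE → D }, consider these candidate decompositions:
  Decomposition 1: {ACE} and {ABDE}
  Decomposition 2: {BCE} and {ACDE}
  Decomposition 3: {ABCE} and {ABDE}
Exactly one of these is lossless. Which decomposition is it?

Decomposition 3

Decomposition 1: common = {AE}, closure = {ADE} → lossy.
Decomposition 2: common = {CE}, closure = {CDE} → lossy.
Decomposition 3: common = {ABE}, closure = {ABDE} → lossless.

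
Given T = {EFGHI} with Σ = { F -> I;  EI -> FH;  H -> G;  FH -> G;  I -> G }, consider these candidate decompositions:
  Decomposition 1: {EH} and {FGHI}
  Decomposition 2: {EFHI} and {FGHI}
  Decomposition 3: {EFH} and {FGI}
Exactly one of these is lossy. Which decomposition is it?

Decomposition 1: common = {H}, closure = {GH} → lossy.
Decomposition 2: common = {FHI}, closure = {FGHI} → lossless.
Decomposition 3: common = {F}, closure = {FGI} → lossless.

Decomposition 1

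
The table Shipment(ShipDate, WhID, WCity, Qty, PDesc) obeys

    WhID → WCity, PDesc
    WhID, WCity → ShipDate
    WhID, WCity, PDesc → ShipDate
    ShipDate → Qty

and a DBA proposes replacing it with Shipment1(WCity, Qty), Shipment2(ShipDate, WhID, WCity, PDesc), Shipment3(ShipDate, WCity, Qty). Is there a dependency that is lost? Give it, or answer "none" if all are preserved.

none

WhID → WCity, PDesc lies within Shipment2.
WhID, WCity → ShipDate lies within Shipment2.
WhID, WCity, PDesc → ShipDate lies within Shipment2.
ShipDate → Qty lies within Shipment3.
Every dependency is enforceable on the fragments, so the decomposition is dependency-preserving.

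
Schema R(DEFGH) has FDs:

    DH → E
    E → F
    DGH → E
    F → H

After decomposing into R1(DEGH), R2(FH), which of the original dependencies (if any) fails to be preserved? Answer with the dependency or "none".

Check E → F: no single fragment contains all of {EF}, and the restricted closure of {E} across the fragments never reaches {F}.
DH → E is preserved.
DGH → E is preserved.
F → H is preserved.

E → F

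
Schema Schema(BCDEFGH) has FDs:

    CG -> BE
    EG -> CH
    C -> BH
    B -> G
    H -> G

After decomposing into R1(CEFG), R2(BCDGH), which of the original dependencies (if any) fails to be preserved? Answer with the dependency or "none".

none

CG → BE: restricted closure across fragments reaches BE.
EG → CH: restricted closure across fragments reaches CH.
C → BH lies within R2.
B → G lies within R2.
H → G lies within R2.
Every dependency is enforceable on the fragments, so the decomposition is dependency-preserving.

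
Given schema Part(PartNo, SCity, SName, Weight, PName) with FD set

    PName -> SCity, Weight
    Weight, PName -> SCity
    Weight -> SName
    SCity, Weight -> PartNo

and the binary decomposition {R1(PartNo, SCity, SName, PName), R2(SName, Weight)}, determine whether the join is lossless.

No

Common attributes: R1 ∩ R2 = {SName}.
No dependency enlarges {SName}, so (SName)⁺ = {SName}.
The closure contains neither all of R1 = {PartNo, SCity, SName, PName} nor all of R2 = {SName, Weight}, so the common attributes are not a superkey of either fragment. The join is lossy.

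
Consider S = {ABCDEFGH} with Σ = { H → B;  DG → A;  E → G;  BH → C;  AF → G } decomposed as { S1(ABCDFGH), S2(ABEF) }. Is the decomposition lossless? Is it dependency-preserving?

lossy and not dependency-preserving

Lossless test: (ABF)⁺ = {ABFG}, which is a superkey of neither fragment — lossy.
Dependency preservation: the restricted closure of {E} across the fragments never reaches {G}, so E → G cannot be enforced without a join — not preserved.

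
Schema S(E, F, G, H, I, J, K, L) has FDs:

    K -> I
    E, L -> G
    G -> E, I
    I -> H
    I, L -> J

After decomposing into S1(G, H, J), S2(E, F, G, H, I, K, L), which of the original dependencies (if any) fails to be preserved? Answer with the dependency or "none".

I, L -> J

Check I, L → J: no single fragment contains all of {I, J, L}, and the restricted closure of {I, L} across the fragments never reaches {J}.
K → I is preserved.
E, L → G is preserved.
G → E, I is preserved.
I → H is preserved.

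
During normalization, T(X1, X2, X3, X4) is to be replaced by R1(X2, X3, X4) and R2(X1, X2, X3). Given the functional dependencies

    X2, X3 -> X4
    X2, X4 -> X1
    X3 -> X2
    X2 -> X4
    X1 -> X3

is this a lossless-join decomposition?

Yes

Common attributes: R1 ∩ R2 = {X2, X3}.
Closure of {X2, X3}: X2, X3 → X4 applies, adding X4; X2, X4 → X1 applies, adding X1. So (X2, X3)⁺ = {X1, X2, X3, X4}.
This closure contains every attribute of R1, so R1 ∩ R2 → R1. The join is lossless.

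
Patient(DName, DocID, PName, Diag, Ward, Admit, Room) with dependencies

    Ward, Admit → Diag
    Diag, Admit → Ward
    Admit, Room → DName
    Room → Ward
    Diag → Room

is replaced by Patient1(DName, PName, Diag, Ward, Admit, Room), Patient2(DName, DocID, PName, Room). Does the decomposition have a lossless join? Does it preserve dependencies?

Lossless test: (DName, PName, Room)⁺ = {DName, PName, Ward, Room}, which is a superkey of neither fragment — lossy.
Dependency preservation: every FD's attributes lie within a single fragment, so each can be enforced locally — preserved.

lossy but dependency-preserving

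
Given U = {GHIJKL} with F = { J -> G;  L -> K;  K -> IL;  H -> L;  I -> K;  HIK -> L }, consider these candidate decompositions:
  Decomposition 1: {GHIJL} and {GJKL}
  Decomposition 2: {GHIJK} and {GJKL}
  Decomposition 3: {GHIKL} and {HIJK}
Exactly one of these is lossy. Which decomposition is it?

Decomposition 3

Decomposition 1: common = {GJL}, closure = {GIJKL} → lossless.
Decomposition 2: common = {GJK}, closure = {GIJKL} → lossless.
Decomposition 3: common = {HIK}, closure = {HIKL} → lossy.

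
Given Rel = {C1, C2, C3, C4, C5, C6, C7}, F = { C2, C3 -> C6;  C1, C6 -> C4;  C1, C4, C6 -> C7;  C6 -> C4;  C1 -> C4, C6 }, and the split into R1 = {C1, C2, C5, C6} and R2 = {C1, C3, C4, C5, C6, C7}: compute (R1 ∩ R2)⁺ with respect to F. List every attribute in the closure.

C1, C4, C5, C6, C7

R1 ∩ R2 = {C1, C5, C6}.
C1, C6 → C4 applies, adding C4
C1, C4, C6 → C7 applies, adding C7
Closure: {C1, C4, C5, C6, C7}.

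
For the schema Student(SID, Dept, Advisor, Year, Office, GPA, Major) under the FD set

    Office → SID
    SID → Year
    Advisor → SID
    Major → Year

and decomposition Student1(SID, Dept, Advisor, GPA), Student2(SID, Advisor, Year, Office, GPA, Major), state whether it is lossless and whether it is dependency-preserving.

lossy but dependency-preserving

Lossless test: (SID, Advisor, GPA)⁺ = {SID, Advisor, Year, GPA}, which is a superkey of neither fragment — lossy.
Dependency preservation: every FD's attributes lie within a single fragment, so each can be enforced locally — preserved.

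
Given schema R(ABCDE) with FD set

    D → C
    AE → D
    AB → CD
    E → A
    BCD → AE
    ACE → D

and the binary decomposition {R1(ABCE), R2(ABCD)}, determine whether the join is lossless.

Yes

Common attributes: R1 ∩ R2 = {ABC}.
Closure of {ABC}: AB → CD applies, adding D; BCD → AE applies, adding E. So (ABC)⁺ = {ABCDE}.
This closure contains every attribute of R1, so R1 ∩ R2 → R1. The join is lossless.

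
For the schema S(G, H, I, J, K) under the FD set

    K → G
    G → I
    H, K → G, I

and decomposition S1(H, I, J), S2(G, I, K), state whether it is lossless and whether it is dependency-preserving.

Lossless test: (I)⁺ = {I}, which is a superkey of neither fragment — lossy.
Dependency preservation: H, K → G, I is not contained in any single fragment, but the restricted closure of its left-hand side across the fragments still reaches the right-hand side; the remaining FDs each lie inside some fragment. All dependencies are preserved.

lossy but dependency-preserving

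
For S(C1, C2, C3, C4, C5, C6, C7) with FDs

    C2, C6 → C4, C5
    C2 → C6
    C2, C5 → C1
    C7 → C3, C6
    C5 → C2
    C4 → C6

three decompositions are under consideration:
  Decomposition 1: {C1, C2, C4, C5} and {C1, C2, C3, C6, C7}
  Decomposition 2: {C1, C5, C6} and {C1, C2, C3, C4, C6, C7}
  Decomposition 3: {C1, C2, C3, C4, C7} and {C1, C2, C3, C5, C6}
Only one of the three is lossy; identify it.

Decomposition 1: common = {C1, C2}, closure = {C1, C2, C4, C5, C6} → lossless.
Decomposition 2: common = {C1, C6}, closure = {C1, C6} → lossy.
Decomposition 3: common = {C1, C2, C3}, closure = {C1, C2, C3, C4, C5, C6} → lossless.

Decomposition 2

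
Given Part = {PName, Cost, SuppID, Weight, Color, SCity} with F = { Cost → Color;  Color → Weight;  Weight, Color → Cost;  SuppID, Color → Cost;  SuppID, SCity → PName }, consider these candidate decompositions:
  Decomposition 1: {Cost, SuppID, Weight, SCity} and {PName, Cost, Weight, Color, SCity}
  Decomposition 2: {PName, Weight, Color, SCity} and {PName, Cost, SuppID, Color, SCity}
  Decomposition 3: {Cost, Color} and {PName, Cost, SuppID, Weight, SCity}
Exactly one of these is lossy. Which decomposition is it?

Decomposition 1

Decomposition 1: common = {Cost, Weight, SCity}, closure = {Cost, Weight, Color, SCity} → lossy.
Decomposition 2: common = {PName, Color, SCity}, closure = {PName, Cost, Weight, Color, SCity} → lossless.
Decomposition 3: common = {Cost}, closure = {Cost, Weight, Color} → lossless.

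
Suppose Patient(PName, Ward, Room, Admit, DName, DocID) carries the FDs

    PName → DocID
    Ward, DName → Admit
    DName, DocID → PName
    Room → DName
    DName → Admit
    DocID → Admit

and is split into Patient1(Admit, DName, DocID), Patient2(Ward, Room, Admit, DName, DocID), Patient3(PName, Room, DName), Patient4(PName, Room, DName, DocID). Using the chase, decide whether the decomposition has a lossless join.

Yes

Chase test. Columns are PName, Ward, Room, Admit, DName, DocID; row i has aⱼ where attribute j ∈ Patienti, else bᵢⱼ.
Initial tableau (one row per fragment):
  row 1: b11 b12 b13 a4 a5 a6
  row 2: b21 a2 a3 a4 a5 a6
  row 3: a1 b32 a3 b34 a5 b36
  row 4: a1 b42 a3 b44 a5 a6
Rows 3 and 4 agree on PName; apply PName→DocID and equate their DocID entries.
Rows 1 and 2 agree on DName, DocID; apply DName, DocID→PName and equate their PName entries.
Rows 1 and 3 agree on DName, DocID; apply DName, DocID→PName and equate their PName entries.
Rows 1 and 3 agree on DName; apply DName→Admit and equate their Admit entries.
Rows 1 and 4 agree on DName; apply DName→Admit and equate their Admit entries.
Row 2 is now all distinguished symbols — the join is lossless.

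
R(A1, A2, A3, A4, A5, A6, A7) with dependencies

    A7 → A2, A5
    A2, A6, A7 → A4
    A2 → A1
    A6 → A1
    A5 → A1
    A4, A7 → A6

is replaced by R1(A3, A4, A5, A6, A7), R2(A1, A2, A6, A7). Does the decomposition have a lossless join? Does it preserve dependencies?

lossless but not dependency-preserving

Lossless test: (A6, A7)⁺ = {A1, A2, A4, A5, A6, A7}, which contains all of one fragment — lossless.
Dependency preservation: the restricted closure of {A5} across the fragments never reaches {A1}, so A5 → A1 cannot be enforced without a join — not preserved.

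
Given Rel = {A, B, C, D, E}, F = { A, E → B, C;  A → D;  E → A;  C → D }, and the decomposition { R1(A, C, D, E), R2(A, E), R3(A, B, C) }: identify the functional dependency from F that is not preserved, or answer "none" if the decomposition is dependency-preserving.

A, E → B, C

Check A, E → B, C: no single fragment contains all of {A, B, C, E}, and the restricted closure of {A, E} across the fragments never reaches {B, C}.
A → D is preserved.
E → A is preserved.
C → D is preserved.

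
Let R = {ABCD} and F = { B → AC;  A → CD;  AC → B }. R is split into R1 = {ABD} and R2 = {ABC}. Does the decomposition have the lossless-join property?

Common attributes: R1 ∩ R2 = {AB}.
Closure of {AB}: B → AC applies, adding C; A → CD applies, adding D. So (AB)⁺ = {ABCD}.
This closure contains every attribute of R1, so R1 ∩ R2 → R1. The join is lossless.

Yes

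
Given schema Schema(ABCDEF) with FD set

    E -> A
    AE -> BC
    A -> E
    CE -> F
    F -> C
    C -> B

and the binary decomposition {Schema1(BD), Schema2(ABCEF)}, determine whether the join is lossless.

Common attributes: Schema1 ∩ Schema2 = {B}.
No dependency enlarges {B}, so (B)⁺ = {B}.
The closure contains neither all of Schema1 = {BD} nor all of Schema2 = {ABCEF}, so the common attributes are not a superkey of either fragment. The join is lossy.

No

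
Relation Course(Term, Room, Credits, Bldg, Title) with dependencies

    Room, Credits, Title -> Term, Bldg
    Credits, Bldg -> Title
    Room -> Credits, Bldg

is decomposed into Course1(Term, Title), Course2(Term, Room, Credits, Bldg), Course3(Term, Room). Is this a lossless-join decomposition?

Chase test. Columns are Term, Room, Credits, Bldg, Title; row i has aⱼ where attribute j ∈ Coursei, else bᵢⱼ.
Initial tableau (one row per fragment):
  row 1: a1 b12 b13 b14 a5
  row 2: a1 a2 a3 a4 b25
  row 3: a1 a2 b33 b34 b35
Rows 2 and 3 agree on Room; apply Room→Credits, Bldg and equate their Credits, Bldg entries.
Rows 2 and 3 agree on Credits, Bldg; apply Credits, Bldg→Title and equate their Title entries.
No row becomes fully distinguished — the join is lossy.

No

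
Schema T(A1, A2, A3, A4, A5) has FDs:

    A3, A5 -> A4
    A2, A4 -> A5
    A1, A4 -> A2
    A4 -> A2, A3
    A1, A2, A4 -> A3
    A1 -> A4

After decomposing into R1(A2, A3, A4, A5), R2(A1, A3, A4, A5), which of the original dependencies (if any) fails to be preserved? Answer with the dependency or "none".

A3, A5 → A4 lies within R1.
A2, A4 → A5 lies within R1.
A1, A4 → A2: restricted closure across fragments reaches A2.
A4 → A2, A3 lies within R1.
A1, A2, A4 → A3: restricted closure across fragments reaches A3.
A1 → A4 lies within R2.
Every dependency is enforceable on the fragments, so the decomposition is dependency-preserving.

none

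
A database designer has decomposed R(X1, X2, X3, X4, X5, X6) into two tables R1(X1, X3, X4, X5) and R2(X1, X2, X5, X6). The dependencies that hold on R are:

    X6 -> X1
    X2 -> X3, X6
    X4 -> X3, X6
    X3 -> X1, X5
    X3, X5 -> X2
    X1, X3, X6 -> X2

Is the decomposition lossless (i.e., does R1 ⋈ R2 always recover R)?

No

Common attributes: R1 ∩ R2 = {X1, X5}.
No dependency enlarges {X1, X5}, so (X1, X5)⁺ = {X1, X5}.
The closure contains neither all of R1 = {X1, X3, X4, X5} nor all of R2 = {X1, X2, X5, X6}, so the common attributes are not a superkey of either fragment. The join is lossy.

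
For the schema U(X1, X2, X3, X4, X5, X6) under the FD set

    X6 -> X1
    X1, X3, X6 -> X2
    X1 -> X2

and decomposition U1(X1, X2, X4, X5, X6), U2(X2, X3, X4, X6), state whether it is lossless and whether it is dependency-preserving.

lossy but dependency-preserving

Lossless test: (X2, X4, X6)⁺ = {X1, X2, X4, X6}, which is a superkey of neither fragment — lossy.
Dependency preservation: X1, X3, X6 → X2 is not contained in any single fragment, but the restricted closure of its left-hand side across the fragments still reaches the right-hand side; the remaining FDs each lie inside some fragment. All dependencies are preserved.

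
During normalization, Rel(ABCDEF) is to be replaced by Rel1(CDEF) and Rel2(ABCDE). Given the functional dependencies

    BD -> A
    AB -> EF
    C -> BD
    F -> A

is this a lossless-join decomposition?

Common attributes: Rel1 ∩ Rel2 = {CDE}.
Closure of {CDE}: C → BD applies, adding B; BD → A applies, adding A; AB → EF applies, adding F. So (CDE)⁺ = {ABCDEF}.
This closure contains every attribute of Rel1, so Rel1 ∩ Rel2 → Rel1. The join is lossless.

Yes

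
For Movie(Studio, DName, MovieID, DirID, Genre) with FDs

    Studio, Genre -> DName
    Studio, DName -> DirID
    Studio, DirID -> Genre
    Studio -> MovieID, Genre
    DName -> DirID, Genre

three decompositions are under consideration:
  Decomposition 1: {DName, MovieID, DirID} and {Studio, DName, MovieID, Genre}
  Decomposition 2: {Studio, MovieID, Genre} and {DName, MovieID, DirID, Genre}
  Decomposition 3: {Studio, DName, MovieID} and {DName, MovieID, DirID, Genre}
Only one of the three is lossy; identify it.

Decomposition 1: common = {DName, MovieID}, closure = {DName, MovieID, DirID, Genre} → lossless.
Decomposition 2: common = {MovieID, Genre}, closure = {MovieID, Genre} → lossy.
Decomposition 3: common = {DName, MovieID}, closure = {DName, MovieID, DirID, Genre} → lossless.

Decomposition 2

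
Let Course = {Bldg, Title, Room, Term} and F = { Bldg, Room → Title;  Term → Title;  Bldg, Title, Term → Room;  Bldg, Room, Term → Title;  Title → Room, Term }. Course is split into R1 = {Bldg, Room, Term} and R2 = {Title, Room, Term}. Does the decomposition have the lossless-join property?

Yes

Common attributes: R1 ∩ R2 = {Room, Term}.
Closure of {Room, Term}: Term → Title applies, adding Title. So (Room, Term)⁺ = {Title, Room, Term}.
This closure contains every attribute of R2, so R1 ∩ R2 → R2. The join is lossless.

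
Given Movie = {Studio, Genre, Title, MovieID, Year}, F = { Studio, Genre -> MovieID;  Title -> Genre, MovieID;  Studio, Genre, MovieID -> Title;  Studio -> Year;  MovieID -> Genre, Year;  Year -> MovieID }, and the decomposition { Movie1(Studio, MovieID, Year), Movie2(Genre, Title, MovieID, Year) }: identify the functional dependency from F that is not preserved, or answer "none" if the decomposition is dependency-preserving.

Studio, Genre, MovieID -> Title

Check Studio, Genre, MovieID → Title: no single fragment contains all of {Studio, Genre, Title, MovieID}, and the restricted closure of {Studio, Genre, MovieID} across the fragments never reaches {Title}.
Studio, Genre → MovieID is preserved.
Title → Genre, MovieID is preserved.
Studio → Year is preserved.
MovieID → Genre, Year is preserved.
Year → MovieID is preserved.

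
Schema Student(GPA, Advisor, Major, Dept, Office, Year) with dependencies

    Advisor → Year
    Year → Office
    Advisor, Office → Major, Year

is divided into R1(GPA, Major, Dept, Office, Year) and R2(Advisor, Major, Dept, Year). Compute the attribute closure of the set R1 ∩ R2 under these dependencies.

Major, Dept, Office, Year

R1 ∩ R2 = {Major, Dept, Year}.
Year → Office applies, adding Office
Closure: {Major, Dept, Office, Year}.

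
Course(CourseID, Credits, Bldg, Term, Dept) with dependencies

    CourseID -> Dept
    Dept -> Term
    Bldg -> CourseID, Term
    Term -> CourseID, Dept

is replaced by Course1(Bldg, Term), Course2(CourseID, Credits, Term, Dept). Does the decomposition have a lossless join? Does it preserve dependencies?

Lossless test: (Term)⁺ = {CourseID, Term, Dept}, which is a superkey of neither fragment — lossy.
Dependency preservation: Bldg → CourseID, Term is not contained in any single fragment, but the restricted closure of its left-hand side across the fragments still reaches the right-hand side; the remaining FDs each lie inside some fragment. All dependencies are preserved.

lossy but dependency-preserving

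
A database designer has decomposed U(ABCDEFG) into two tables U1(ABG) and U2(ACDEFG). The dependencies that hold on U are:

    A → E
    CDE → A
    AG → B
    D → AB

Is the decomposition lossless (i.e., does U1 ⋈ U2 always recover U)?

Common attributes: U1 ∩ U2 = {AG}.
Closure of {AG}: A → E applies, adding E; AG → B applies, adding B. So (AG)⁺ = {ABEG}.
This closure contains every attribute of U1, so U1 ∩ U2 → U1. The join is lossless.

Yes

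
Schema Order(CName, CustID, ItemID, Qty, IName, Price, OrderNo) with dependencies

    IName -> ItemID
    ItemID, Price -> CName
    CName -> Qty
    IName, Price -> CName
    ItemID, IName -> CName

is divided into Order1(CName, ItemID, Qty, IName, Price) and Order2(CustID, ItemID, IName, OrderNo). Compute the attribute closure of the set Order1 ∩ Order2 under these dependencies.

Order1 ∩ Order2 = {ItemID, IName}.
ItemID, IName → CName applies, adding CName
CName → Qty applies, adding Qty
Closure: {CName, ItemID, Qty, IName}.

CName, ItemID, Qty, IName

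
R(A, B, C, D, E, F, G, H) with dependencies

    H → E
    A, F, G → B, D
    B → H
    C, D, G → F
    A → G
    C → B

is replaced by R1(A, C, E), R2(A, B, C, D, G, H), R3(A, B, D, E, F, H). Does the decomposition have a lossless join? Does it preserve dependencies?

Lossless test (chase): Rows 2 and 3 agree on H; apply H→E and equate their E entries. Rows 1 and 2 agree on A; apply A→G and equate their G entries. Rows 1 and 3 agree on A; apply A→G and equate their G entries. Rows 1 and 2 agree on C; apply C→B and equate their B entries. Rows 1 and 2 agree on B; apply B→H and equate their H entries. No row becomes fully distinguished — the join is lossy.
Dependency preservation: the restricted closure of {C, D, G} across the fragments never reaches {F}, so C, D, G → F cannot be enforced without a join — not preserved.

lossy and not dependency-preserving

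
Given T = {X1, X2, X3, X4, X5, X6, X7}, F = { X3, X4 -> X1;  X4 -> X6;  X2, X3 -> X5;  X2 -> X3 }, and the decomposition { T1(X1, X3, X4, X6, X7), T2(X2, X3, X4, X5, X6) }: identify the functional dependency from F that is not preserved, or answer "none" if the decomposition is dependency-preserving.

none

X3, X4 → X1 lies within T1.
X4 → X6 lies within T1.
X2, X3 → X5 lies within T2.
X2 → X3 lies within T2.
Every dependency is enforceable on the fragments, so the decomposition is dependency-preserving.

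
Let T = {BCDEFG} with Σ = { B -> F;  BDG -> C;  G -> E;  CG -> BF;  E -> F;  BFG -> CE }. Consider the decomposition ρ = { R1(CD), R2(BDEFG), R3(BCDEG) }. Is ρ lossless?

Chase test. Columns are BCDEFG; row i has aⱼ where attribute j ∈ Ri, else bᵢⱼ.
Initial tableau (one row per fragment):
  row 1: b11 a2 a3 b14 b15 b16
  row 2: a1 b22 a3 a4 a5 a6
  row 3: a1 a2 a3 a4 b35 a6
Rows 2 and 3 agree on B; apply B→F and equate their F entries.
Rows 2 and 3 agree on BDG; apply BDG→C and equate their C entries.
Row 2 is now all distinguished symbols — the join is lossless.

Yes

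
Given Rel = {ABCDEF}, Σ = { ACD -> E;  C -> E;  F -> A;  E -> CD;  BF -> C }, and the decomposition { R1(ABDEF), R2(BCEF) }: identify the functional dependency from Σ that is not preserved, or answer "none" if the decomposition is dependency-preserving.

ACD → E: restricted closure across fragments reaches E.
C → E lies within R2.
F → A lies within R1.
E → CD: restricted closure across fragments reaches CD.
BF → C lies within R2.
Every dependency is enforceable on the fragments, so the decomposition is dependency-preserving.

none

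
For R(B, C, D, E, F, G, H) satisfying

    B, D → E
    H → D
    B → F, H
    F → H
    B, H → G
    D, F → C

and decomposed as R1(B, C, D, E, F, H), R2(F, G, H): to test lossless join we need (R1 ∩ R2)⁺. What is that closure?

R1 ∩ R2 = {F, H}.
H → D applies, adding D
D, F → C applies, adding C
Closure: {C, D, F, H}.

C, D, F, H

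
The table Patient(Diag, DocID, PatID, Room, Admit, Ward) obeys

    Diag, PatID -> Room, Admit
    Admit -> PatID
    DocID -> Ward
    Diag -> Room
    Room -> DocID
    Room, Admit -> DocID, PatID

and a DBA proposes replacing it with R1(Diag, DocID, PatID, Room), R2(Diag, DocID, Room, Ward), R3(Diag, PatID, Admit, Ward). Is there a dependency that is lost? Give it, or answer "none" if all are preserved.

Diag, PatID → Room, Admit: restricted closure across fragments reaches Room, Admit.
Admit → PatID lies within R3.
DocID → Ward lies within R2.
Diag → Room lies within R1.
Room → DocID lies within R1.
Room, Admit → DocID, PatID: restricted closure across fragments reaches DocID, PatID.
Every dependency is enforceable on the fragments, so the decomposition is dependency-preserving.

none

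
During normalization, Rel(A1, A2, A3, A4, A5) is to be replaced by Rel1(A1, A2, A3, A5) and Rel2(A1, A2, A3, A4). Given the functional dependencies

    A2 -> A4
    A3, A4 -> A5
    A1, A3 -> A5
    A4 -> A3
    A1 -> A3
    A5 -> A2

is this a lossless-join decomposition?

Common attributes: Rel1 ∩ Rel2 = {A1, A2, A3}.
Closure of {A1, A2, A3}: A2 → A4 applies, adding A4; A3, A4 → A5 applies, adding A5. So (A1, A2, A3)⁺ = {A1, A2, A3, A4, A5}.
This closure contains every attribute of Rel1, so Rel1 ∩ Rel2 → Rel1. The join is lossless.

Yes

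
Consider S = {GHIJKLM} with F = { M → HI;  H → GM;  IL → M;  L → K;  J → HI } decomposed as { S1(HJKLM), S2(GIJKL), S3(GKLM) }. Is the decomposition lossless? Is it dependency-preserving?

lossless but not dependency-preserving

Lossless test (chase): Rows 1 and 3 agree on M; apply M→HI and equate their HI entries. Rows 1 and 3 agree on H; apply H→GM and equate their GM entries. Rows 1 and 2 agree on J; apply J→HI and equate their HI entries. Rows 1 and 2 agree on H; apply H→GM and equate their GM entries. Row 1 is now all distinguished symbols — the join is lossless.
Dependency preservation: the restricted closure of {M} across the fragments never reaches {HI}, so M → HI cannot be enforced without a join — not preserved.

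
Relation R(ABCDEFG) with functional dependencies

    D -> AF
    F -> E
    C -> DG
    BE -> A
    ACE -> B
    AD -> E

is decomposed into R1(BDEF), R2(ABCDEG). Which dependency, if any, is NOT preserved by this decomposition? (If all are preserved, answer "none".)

D → AF: restricted closure across fragments reaches AF.
F → E lies within R1.
C → DG lies within R2.
BE → A lies within R2.
ACE → B lies within R2.
AD → E lies within R2.
Every dependency is enforceable on the fragments, so the decomposition is dependency-preserving.

none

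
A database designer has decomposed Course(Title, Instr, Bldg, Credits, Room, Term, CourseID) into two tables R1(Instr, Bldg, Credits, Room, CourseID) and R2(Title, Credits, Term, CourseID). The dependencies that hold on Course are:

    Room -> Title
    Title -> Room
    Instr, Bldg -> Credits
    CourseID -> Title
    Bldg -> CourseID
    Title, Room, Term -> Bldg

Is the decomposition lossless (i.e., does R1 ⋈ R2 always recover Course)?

Common attributes: R1 ∩ R2 = {Credits, CourseID}.
Closure of {Credits, CourseID}: CourseID → Title applies, adding Title; Title → Room applies, adding Room. So (Credits, CourseID)⁺ = {Title, Credits, Room, CourseID}.
The closure contains neither all of R1 = {Instr, Bldg, Credits, Room, CourseID} nor all of R2 = {Title, Credits, Term, CourseID}, so the common attributes are not a superkey of either fragment. The join is lossy.

No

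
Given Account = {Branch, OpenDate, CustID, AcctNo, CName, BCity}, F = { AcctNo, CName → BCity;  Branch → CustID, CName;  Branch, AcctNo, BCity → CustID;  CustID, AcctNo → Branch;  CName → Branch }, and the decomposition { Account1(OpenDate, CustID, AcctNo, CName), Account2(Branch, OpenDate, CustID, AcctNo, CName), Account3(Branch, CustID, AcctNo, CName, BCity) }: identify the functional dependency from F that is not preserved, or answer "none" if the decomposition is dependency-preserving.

none

AcctNo, CName → BCity lies within Account3.
Branch → CustID, CName lies within Account2.
Branch, AcctNo, BCity → CustID lies within Account3.
CustID, AcctNo → Branch lies within Account2.
CName → Branch lies within Account2.
Every dependency is enforceable on the fragments, so the decomposition is dependency-preserving.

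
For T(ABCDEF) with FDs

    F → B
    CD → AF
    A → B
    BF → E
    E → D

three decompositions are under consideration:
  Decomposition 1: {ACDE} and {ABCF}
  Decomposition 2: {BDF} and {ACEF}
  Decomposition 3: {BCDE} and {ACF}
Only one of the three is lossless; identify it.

Decomposition 2

Decomposition 1: common = {AC}, closure = {ABC} → lossy.
Decomposition 2: common = {F}, closure = {BDEF} → lossless.
Decomposition 3: common = {C}, closure = {C} → lossy.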